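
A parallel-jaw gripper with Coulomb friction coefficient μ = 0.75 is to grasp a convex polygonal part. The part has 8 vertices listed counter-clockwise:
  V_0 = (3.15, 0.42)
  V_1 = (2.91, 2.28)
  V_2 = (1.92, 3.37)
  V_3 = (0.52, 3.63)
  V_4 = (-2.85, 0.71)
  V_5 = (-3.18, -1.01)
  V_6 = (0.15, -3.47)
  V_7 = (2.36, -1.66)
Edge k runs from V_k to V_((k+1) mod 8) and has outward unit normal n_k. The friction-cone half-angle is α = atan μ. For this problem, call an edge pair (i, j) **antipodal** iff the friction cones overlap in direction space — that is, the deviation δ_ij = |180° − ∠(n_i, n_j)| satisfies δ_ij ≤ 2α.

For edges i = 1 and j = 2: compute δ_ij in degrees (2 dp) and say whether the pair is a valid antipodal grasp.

α = atan 0.75 = 36.87°;  2α = 73.74°
edge 1: e_1 = (-0.99, +1.09);  n_1 = (+0.7402, +0.6723)
edge 2: e_2 = (-1.40, +0.26);  n_2 = (+0.1826, +0.9832)
∠(n_1, n_2) = 37.23°
δ = |180° − 37.23°| = 142.77°
142.77° > 2α = 73.74°  →  invalid

δ = 142.77°, invalid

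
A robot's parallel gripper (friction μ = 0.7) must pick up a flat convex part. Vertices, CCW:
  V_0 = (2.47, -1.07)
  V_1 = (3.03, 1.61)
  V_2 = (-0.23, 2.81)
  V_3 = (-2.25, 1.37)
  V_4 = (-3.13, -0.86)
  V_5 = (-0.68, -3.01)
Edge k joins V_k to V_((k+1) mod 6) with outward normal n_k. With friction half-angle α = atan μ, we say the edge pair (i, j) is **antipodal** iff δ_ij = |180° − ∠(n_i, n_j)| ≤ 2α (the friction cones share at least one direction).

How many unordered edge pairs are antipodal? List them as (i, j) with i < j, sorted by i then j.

count = 7; pairs: (0,2), (0,3), (0,4), (1,4), (1,5), (2,5), (3,5)

α = atan 0.7 = 34.99°;  2α = 69.98°
n_0 = (+0.9789, -0.2045)
n_1 = (+0.3454, +0.9384)
n_2 = (-0.5805, +0.8143)
n_3 = (-0.9302, +0.3671)
n_4 = (-0.6596, -0.7516)
n_5 = (+0.5244, -0.8515)
  (0,1): δ = 98.41°  ·
  (0,2): δ = 42.71°  ✓
  (0,3): δ = 9.73°  ✓
  (0,4): δ = 60.53°  ✓
  (0,5): δ = 133.43°  ·
  (1,2): δ = 124.31°  ·
  (1,3): δ = 91.33°  ·
  (1,4): δ = 21.06°  ✓
  (1,5): δ = 51.84°  ✓
  (2,3): δ = 147.02°  ·
  (2,4): δ = 76.75°  ·
  (2,5): δ = 3.86°  ✓
  (3,4): δ = 109.73°  ·
  (3,5): δ = 36.84°  ✓
  (4,5): δ = 107.10°  ·
antipodal pairs: 7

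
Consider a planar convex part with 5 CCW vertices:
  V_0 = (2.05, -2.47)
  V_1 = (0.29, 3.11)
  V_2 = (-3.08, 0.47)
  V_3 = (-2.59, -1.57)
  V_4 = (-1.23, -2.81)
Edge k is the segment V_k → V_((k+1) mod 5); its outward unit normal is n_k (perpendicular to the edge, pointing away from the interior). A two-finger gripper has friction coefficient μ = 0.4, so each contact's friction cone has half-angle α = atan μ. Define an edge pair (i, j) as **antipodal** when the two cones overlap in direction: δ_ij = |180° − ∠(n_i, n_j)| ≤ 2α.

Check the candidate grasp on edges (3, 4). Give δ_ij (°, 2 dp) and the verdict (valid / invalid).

α = atan 0.4 = 21.80°;  2α = 43.60°
edge 3: e_3 = (+1.36, -1.24);  n_3 = (-0.6738, -0.7390)
edge 4: e_4 = (+3.28, +0.34);  n_4 = (+0.1031, -0.9947)
∠(n_3, n_4) = 48.28°
δ = |180° − 48.28°| = 131.72°
131.72° > 2α = 43.60°  →  invalid

δ = 131.72°, invalid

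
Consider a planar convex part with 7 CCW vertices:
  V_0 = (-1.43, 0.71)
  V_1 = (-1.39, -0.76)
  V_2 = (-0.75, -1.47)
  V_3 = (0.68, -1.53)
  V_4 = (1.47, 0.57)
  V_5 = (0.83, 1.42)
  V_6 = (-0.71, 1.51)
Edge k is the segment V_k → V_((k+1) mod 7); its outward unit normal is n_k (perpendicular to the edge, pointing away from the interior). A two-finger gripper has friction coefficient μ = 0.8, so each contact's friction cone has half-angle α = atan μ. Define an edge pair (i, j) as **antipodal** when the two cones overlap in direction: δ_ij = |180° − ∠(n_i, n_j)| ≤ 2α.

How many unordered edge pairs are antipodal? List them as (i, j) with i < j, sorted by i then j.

α = atan 0.8 = 38.66°;  2α = 77.32°
n_0 = (-0.9996, -0.0272)
n_1 = (-0.7428, -0.6695)
n_2 = (-0.0419, -0.9991)
n_3 = (+0.9360, -0.3521)
n_4 = (+0.7989, +0.6015)
n_5 = (+0.0583, +0.9983)
n_6 = (-0.7433, +0.6690)
  (0,1): δ = 139.53°  ·
  (0,2): δ = 93.96°  ·
  (0,3): δ = 22.17°  ✓
  (0,4): δ = 35.42°  ✓
  (0,5): δ = 85.10°  ·
  (0,6): δ = 136.45°  ·
  (1,2): δ = 134.43°  ·
  (1,3): δ = 62.65°  ✓
  (1,4): δ = 5.05°  ✓
  (1,5): δ = 44.62°  ✓
  (1,6): δ = 95.98°  ·
  (2,3): δ = 108.21°  ·
  (2,4): δ = 50.62°  ✓
  (2,5): δ = 0.94°  ✓
  (2,6): δ = 50.42°  ✓
  (3,4): δ = 122.41°  ·
  (3,5): δ = 72.73°  ✓
  (3,6): δ = 21.37°  ✓
  (4,5): δ = 130.32°  ·
  (4,6): δ = 78.96°  ·
  (5,6): δ = 128.64°  ·
antipodal pairs: 10

count = 10; pairs: (0,3), (0,4), (1,3), (1,4), (1,5), (2,4), (2,5), (2,6), (3,5), (3,6)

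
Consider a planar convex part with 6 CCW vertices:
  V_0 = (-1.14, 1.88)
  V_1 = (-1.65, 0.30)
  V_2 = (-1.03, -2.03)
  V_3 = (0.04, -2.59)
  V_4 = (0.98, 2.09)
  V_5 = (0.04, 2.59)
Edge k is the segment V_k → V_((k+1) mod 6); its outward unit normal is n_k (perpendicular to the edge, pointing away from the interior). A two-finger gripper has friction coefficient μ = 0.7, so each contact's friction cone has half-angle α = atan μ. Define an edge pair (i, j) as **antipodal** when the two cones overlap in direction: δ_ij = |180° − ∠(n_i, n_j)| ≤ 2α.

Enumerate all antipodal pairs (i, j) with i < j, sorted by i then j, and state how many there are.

count = 6; pairs: (0,3), (1,3), (1,4), (2,4), (2,5), (3,5)

α = atan 0.7 = 34.99°;  2α = 69.98°
n_0 = (-0.9517, +0.3072)
n_1 = (-0.9664, -0.2571)
n_2 = (-0.4637, -0.8860)
n_3 = (+0.9804, -0.1969)
n_4 = (+0.4696, +0.8829)
n_5 = (-0.5156, +0.8569)
  (0,1): δ = 147.21°  ·
  (0,2): δ = 99.74°  ·
  (0,3): δ = 6.53°  ✓
  (0,4): δ = 79.88°  ·
  (0,5): δ = 138.92°  ·
  (1,2): δ = 132.53°  ·
  (1,3): δ = 26.26°  ✓
  (1,4): δ = 47.09°  ✓
  (1,5): δ = 106.13°  ·
  (2,3): δ = 73.73°  ·
  (2,4): δ = 0.38°  ✓
  (2,5): δ = 58.66°  ✓
  (3,4): δ = 106.65°  ·
  (3,5): δ = 47.61°  ✓
  (4,5): δ = 120.96°  ·
antipodal pairs: 6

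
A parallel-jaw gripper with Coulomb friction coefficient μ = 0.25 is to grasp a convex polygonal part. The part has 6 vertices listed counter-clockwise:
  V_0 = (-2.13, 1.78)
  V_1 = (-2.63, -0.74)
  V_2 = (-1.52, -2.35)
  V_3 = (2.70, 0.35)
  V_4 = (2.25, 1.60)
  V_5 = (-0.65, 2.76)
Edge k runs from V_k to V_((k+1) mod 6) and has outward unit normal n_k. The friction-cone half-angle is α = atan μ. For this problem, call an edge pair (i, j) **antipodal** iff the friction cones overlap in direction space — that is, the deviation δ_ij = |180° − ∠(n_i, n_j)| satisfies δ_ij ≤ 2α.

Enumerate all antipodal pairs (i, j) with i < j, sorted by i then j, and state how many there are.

α = atan 0.25 = 14.04°;  2α = 28.07°
n_0 = (-0.9809, +0.1946)
n_1 = (-0.8233, -0.5676)
n_2 = (+0.5389, -0.8423)
n_3 = (+0.9409, +0.3387)
n_4 = (+0.3714, +0.9285)
n_5 = (-0.5521, +0.8338)
  (0,1): δ = 134.19°  ·
  (0,2): δ = 46.17°  ·
  (0,3): δ = 31.02°  ·
  (0,4): δ = 79.42°  ·
  (0,5): δ = 134.73°  ·
  (1,2): δ = 91.97°  ·
  (1,3): δ = 14.79°  ✓
  (1,4): δ = 33.61°  ·
  (1,5): δ = 88.93°  ·
  (2,3): δ = 102.81°  ·
  (2,4): δ = 54.41°  ·
  (2,5): δ = 0.90°  ✓
  (3,4): δ = 131.60°  ·
  (3,5): δ = 76.29°  ·
  (4,5): δ = 124.69°  ·
antipodal pairs: 2

count = 2; pairs: (1,3), (2,5)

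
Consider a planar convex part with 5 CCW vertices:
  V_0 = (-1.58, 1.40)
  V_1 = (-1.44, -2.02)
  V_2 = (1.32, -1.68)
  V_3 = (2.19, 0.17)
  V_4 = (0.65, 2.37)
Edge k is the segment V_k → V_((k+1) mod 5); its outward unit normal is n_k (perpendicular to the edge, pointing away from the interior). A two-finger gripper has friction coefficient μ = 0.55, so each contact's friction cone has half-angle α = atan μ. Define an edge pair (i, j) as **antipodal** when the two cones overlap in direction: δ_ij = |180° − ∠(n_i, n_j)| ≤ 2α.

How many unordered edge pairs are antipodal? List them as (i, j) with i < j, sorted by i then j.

count = 4; pairs: (0,2), (0,3), (1,4), (2,4)

α = atan 0.55 = 28.81°;  2α = 57.62°
n_0 = (-0.9992, -0.0409)
n_1 = (+0.1223, -0.9925)
n_2 = (+0.9049, -0.4256)
n_3 = (+0.8192, +0.5735)
n_4 = (-0.3989, +0.9170)
  (0,1): δ = 85.32°  ·
  (0,2): δ = 27.53°  ✓
  (0,3): δ = 32.65°  ✓
  (0,4): δ = 111.16°  ·
  (1,2): δ = 122.21°  ·
  (1,3): δ = 62.03°  ·
  (1,4): δ = 16.49°  ✓
  (2,3): δ = 119.82°  ·
  (2,4): δ = 41.31°  ✓
  (3,4): δ = 101.48°  ·
antipodal pairs: 4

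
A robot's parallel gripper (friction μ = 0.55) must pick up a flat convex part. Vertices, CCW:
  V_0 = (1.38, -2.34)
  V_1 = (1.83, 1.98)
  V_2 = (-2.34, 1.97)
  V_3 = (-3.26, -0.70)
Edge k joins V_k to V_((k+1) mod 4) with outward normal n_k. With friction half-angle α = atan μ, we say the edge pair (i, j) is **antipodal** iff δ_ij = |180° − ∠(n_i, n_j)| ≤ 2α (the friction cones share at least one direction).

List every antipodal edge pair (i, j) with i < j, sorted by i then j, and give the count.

α = atan 0.55 = 28.81°;  2α = 57.62°
n_0 = (+0.9946, -0.1036)
n_1 = (-0.0024, +1.0000)
n_2 = (-0.9454, +0.3258)
n_3 = (-0.3332, -0.9428)
  (0,1): δ = 83.92°  ·
  (0,2): δ = 13.07°  ✓
  (0,3): δ = 76.48°  ·
  (1,2): δ = 109.15°  ·
  (1,3): δ = 19.60°  ✓
  (2,3): δ = 90.45°  ·
antipodal pairs: 2

count = 2; pairs: (0,2), (1,3)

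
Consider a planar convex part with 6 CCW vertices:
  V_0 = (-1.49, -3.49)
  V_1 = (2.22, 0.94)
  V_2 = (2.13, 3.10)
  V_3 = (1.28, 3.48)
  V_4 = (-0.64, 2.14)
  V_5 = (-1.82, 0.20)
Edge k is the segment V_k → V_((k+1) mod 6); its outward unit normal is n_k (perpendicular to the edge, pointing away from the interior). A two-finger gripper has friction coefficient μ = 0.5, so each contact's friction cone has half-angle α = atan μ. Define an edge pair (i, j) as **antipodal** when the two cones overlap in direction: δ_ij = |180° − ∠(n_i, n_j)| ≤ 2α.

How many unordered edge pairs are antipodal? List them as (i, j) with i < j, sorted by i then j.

count = 5; pairs: (0,3), (0,4), (0,5), (1,4), (1,5)

α = atan 0.5 = 26.57°;  2α = 53.13°
n_0 = (+0.7667, -0.6421)
n_1 = (+0.9991, +0.0416)
n_2 = (+0.4081, +0.9129)
n_3 = (-0.5723, +0.8200)
n_4 = (-0.8544, +0.5197)
n_5 = (-0.9960, -0.0891)
  (0,1): δ = 137.67°  ·
  (0,2): δ = 74.14°  ·
  (0,3): δ = 15.14°  ✓
  (0,4): δ = 8.64°  ✓
  (0,5): δ = 45.06°  ✓
  (1,2): δ = 116.47°  ·
  (1,3): δ = 57.47°  ·
  (1,4): δ = 33.70°  ✓
  (1,5): δ = 2.72°  ✓
  (2,3): δ = 121.00°  ·
  (2,4): δ = 97.22°  ·
  (2,5): δ = 60.80°  ·
  (3,4): δ = 156.22°  ·
  (3,5): δ = 119.80°  ·
  (4,5): δ = 143.58°  ·
antipodal pairs: 5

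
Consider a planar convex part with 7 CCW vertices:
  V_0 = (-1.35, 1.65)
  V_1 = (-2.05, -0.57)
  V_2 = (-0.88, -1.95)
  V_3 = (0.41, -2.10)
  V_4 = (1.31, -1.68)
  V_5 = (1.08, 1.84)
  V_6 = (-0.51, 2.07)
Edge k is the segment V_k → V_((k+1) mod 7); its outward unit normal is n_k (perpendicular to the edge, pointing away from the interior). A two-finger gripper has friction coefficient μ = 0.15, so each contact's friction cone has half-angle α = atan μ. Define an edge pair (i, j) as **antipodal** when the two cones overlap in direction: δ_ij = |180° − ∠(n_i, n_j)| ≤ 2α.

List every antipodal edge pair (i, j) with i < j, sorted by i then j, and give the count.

count = 2; pairs: (2,5), (3,6)

α = atan 0.15 = 8.53°;  2α = 17.06°
n_0 = (-0.9537, +0.3007)
n_1 = (-0.7628, -0.6467)
n_2 = (-0.1155, -0.9933)
n_3 = (+0.4229, -0.9062)
n_4 = (+0.9979, +0.0652)
n_5 = (+0.1432, +0.9897)
n_6 = (-0.4472, +0.8944)
  (0,1): δ = 122.21°  ·
  (0,2): δ = 79.13°  ·
  (0,3): δ = 47.48°  ·
  (0,4): δ = 21.24°  ·
  (0,5): δ = 99.27°  ·
  (0,6): δ = 134.07°  ·
  (1,2): δ = 136.92°  ·
  (1,3): δ = 105.28°  ·
  (1,4): δ = 36.55°  ·
  (1,5): δ = 41.48°  ·
  (1,6): δ = 76.27°  ·
  (2,3): δ = 148.35°  ·
  (2,4): δ = 79.63°  ·
  (2,5): δ = 1.60°  ✓
  (2,6): δ = 33.20°  ·
  (3,4): δ = 111.28°  ·
  (3,5): δ = 33.25°  ·
  (3,6): δ = 1.55°  ✓
  (4,5): δ = 101.97°  ·
  (4,6): δ = 67.17°  ·
  (5,6): δ = 145.20°  ·
antipodal pairs: 2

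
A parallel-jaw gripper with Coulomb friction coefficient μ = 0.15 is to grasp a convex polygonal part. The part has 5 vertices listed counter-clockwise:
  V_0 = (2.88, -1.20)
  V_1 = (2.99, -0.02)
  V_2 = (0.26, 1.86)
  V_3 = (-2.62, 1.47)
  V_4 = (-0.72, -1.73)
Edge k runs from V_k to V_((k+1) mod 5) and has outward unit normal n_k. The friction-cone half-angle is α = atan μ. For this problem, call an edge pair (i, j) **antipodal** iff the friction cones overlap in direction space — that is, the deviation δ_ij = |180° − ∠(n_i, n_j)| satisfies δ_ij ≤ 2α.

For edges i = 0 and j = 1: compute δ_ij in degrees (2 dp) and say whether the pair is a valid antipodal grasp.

α = atan 0.15 = 8.53°;  2α = 17.06°
edge 0: e_0 = (+0.11, +1.18);  n_0 = (+0.9957, -0.0928)
edge 1: e_1 = (-2.73, +1.88);  n_1 = (+0.5672, +0.8236)
∠(n_0, n_1) = 60.77°
δ = |180° − 60.77°| = 119.23°
119.23° > 2α = 17.06°  →  invalid

δ = 119.23°, invalid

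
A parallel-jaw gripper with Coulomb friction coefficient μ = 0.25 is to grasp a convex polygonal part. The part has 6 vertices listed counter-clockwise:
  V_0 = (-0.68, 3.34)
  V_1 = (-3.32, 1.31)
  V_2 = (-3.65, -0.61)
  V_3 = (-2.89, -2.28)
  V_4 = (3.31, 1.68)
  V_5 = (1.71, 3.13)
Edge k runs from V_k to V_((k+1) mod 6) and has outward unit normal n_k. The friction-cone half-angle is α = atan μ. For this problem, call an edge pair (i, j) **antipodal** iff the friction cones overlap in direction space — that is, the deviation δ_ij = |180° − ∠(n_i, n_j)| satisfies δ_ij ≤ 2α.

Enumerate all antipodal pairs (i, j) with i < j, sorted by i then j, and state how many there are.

count = 2; pairs: (0,3), (2,4)

α = atan 0.25 = 14.04°;  2α = 28.07°
n_0 = (-0.6096, +0.7927)
n_1 = (-0.9855, +0.1694)
n_2 = (-0.9102, -0.4142)
n_3 = (+0.5383, -0.8428)
n_4 = (+0.6715, +0.7410)
n_5 = (+0.0875, +0.9962)
  (0,1): δ = 137.31°  ·
  (0,2): δ = 103.09°  ·
  (0,3): δ = 4.99°  ✓
  (0,4): δ = 100.26°  ·
  (0,5): δ = 137.42°  ·
  (1,2): δ = 145.78°  ·
  (1,3): δ = 47.68°  ·
  (1,4): δ = 57.57°  ·
  (1,5): δ = 94.73°  ·
  (2,3): δ = 81.90°  ·
  (2,4): δ = 23.35°  ✓
  (2,5): δ = 60.51°  ·
  (3,4): δ = 74.75°  ·
  (3,5): δ = 37.59°  ·
  (4,5): δ = 142.84°  ·
antipodal pairs: 2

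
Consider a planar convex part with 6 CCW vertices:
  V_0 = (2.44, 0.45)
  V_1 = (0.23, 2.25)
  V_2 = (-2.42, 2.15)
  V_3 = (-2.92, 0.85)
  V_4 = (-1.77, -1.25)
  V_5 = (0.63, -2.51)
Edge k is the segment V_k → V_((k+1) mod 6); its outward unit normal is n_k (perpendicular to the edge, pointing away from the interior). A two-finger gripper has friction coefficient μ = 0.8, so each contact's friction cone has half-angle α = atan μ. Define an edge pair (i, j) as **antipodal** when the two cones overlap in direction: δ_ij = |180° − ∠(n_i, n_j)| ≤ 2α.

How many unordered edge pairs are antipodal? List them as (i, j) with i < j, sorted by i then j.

count = 8; pairs: (0,2), (0,3), (0,4), (1,3), (1,4), (1,5), (2,5), (3,5)

α = atan 0.8 = 38.66°;  2α = 77.32°
n_0 = (+0.6315, +0.7754)
n_1 = (-0.0377, +0.9993)
n_2 = (-0.9333, +0.3590)
n_3 = (-0.8771, -0.4803)
n_4 = (-0.4648, -0.8854)
n_5 = (+0.8531, -0.5217)
  (0,1): δ = 138.68°  ·
  (0,2): δ = 71.88°  ✓
  (0,3): δ = 22.13°  ✓
  (0,4): δ = 11.46°  ✓
  (0,5): δ = 97.72°  ·
  (1,2): δ = 113.20°  ·
  (1,3): δ = 63.46°  ✓
  (1,4): δ = 29.86°  ✓
  (1,5): δ = 56.39°  ✓
  (2,3): δ = 130.26°  ·
  (2,4): δ = 96.66°  ·
  (2,5): δ = 10.41°  ✓
  (3,4): δ = 146.41°  ·
  (3,5): δ = 60.15°  ✓
  (4,5): δ = 93.75°  ·
antipodal pairs: 8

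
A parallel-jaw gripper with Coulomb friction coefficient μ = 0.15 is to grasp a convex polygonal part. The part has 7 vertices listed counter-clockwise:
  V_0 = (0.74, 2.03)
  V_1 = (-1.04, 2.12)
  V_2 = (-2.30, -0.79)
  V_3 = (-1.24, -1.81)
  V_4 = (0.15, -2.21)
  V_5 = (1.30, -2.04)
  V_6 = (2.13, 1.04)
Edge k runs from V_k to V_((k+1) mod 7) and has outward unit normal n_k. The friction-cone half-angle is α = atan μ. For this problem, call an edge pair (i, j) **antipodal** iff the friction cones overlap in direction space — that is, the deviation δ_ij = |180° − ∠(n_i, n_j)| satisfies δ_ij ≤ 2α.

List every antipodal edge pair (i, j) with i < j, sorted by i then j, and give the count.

α = atan 0.15 = 8.53°;  2α = 17.06°
n_0 = (+0.0505, +0.9987)
n_1 = (-0.9177, +0.3973)
n_2 = (-0.6934, -0.7206)
n_3 = (-0.2765, -0.9610)
n_4 = (+0.1462, -0.9892)
n_5 = (+0.9656, -0.2602)
n_6 = (+0.5801, +0.8145)
  (0,1): δ = 110.52°  ·
  (0,2): δ = 41.00°  ·
  (0,3): δ = 13.16°  ✓
  (0,4): δ = 11.30°  ✓
  (0,5): δ = 77.81°  ·
  (0,6): δ = 147.43°  ·
  (1,2): δ = 110.49°  ·
  (1,3): δ = 82.64°  ·
  (1,4): δ = 58.18°  ·
  (1,5): δ = 8.33°  ✓
  (1,6): δ = 77.95°  ·
  (2,3): δ = 152.16°  ·
  (2,4): δ = 127.69°  ·
  (2,5): δ = 61.18°  ·
  (2,6): δ = 8.44°  ✓
  (3,4): δ = 155.54°  ·
  (3,5): δ = 89.03°  ·
  (3,6): δ = 19.41°  ·
  (4,5): δ = 113.49°  ·
  (4,6): δ = 43.87°  ·
  (5,6): δ = 110.38°  ·
antipodal pairs: 4

count = 4; pairs: (0,3), (0,4), (1,5), (2,6)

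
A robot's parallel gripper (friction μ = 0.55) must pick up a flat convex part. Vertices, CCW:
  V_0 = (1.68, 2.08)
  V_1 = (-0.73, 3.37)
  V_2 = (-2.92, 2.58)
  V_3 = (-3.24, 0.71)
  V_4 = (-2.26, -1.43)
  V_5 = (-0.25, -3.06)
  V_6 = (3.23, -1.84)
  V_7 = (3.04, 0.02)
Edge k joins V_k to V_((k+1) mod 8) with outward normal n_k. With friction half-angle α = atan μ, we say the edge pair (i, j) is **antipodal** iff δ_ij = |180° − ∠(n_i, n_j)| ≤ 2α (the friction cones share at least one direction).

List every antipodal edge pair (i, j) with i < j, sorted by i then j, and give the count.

count = 10; pairs: (0,3), (0,4), (0,5), (1,5), (2,6), (2,7), (3,6), (3,7), (4,6), (4,7)

α = atan 0.55 = 28.81°;  2α = 57.62°
n_0 = (+0.4719, +0.8816)
n_1 = (-0.3393, +0.9407)
n_2 = (-0.9857, +0.1687)
n_3 = (-0.9092, -0.4164)
n_4 = (-0.6299, -0.7767)
n_5 = (+0.3308, -0.9437)
n_6 = (+0.9948, +0.1016)
n_7 = (+0.8345, +0.5510)
  (0,1): δ = 132.01°  ·
  (0,2): δ = 71.55°  ·
  (0,3): δ = 37.24°  ✓
  (0,4): δ = 10.88°  ✓
  (0,5): δ = 47.48°  ✓
  (0,6): δ = 123.99°  ·
  (0,7): δ = 151.59°  ·
  (1,2): δ = 119.55°  ·
  (1,3): δ = 85.23°  ·
  (1,4): δ = 58.88°  ·
  (1,5): δ = 0.52°  ✓
  (1,6): δ = 76.00°  ·
  (1,7): δ = 103.60°  ·
  (2,3): δ = 145.68°  ·
  (2,4): δ = 119.33°  ·
  (2,5): δ = 60.97°  ·
  (2,6): δ = 15.54°  ✓
  (2,7): δ = 43.14°  ✓
  (3,4): δ = 153.65°  ·
  (3,5): δ = 95.29°  ·
  (3,6): δ = 18.77°  ✓
  (3,7): δ = 8.83°  ✓
  (4,5): δ = 121.64°  ·
  (4,6): δ = 45.13°  ✓
  (4,7): δ = 17.53°  ✓
  (5,6): δ = 103.49°  ·
  (5,7): δ = 75.89°  ·
  (6,7): δ = 152.40°  ·
antipodal pairs: 10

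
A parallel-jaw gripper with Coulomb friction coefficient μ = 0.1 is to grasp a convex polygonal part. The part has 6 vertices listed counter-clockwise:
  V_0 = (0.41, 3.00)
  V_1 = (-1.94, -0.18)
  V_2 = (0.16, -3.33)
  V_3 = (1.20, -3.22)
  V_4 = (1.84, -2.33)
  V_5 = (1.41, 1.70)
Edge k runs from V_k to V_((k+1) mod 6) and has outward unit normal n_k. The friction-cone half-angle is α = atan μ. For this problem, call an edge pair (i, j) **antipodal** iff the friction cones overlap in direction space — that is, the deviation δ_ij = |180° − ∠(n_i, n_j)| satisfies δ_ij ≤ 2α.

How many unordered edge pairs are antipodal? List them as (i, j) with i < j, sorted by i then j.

count = 2; pairs: (0,3), (1,5)

α = atan 0.1 = 5.71°;  2α = 11.42°
n_0 = (-0.8042, +0.5943)
n_1 = (-0.8321, -0.5547)
n_2 = (+0.1052, -0.9945)
n_3 = (+0.8119, -0.5838)
n_4 = (+0.9944, +0.1061)
n_5 = (+0.7926, +0.6097)
  (0,1): δ = 109.85°  ·
  (0,2): δ = 47.50°  ·
  (0,3): δ = 0.74°  ✓
  (0,4): δ = 42.55°  ·
  (0,5): δ = 74.03°  ·
  (1,2): δ = 117.65°  ·
  (1,3): δ = 69.41°  ·
  (1,4): δ = 27.60°  ·
  (1,5): δ = 3.88°  ✓
  (2,3): δ = 131.76°  ·
  (2,4): δ = 89.95°  ·
  (2,5): δ = 58.47°  ·
  (3,4): δ = 138.19°  ·
  (3,5): δ = 106.71°  ·
  (4,5): δ = 148.52°  ·
antipodal pairs: 2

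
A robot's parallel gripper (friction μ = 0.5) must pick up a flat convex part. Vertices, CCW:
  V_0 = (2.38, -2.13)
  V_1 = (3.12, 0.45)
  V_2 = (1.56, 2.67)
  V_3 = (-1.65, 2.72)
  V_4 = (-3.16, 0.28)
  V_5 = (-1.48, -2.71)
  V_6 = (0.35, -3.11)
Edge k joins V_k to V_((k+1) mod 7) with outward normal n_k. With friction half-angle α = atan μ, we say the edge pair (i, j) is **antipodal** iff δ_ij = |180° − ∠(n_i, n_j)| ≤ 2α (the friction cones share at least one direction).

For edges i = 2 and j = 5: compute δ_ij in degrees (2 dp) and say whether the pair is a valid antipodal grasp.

α = atan 0.5 = 26.57°;  2α = 53.13°
edge 2: e_2 = (-3.21, +0.05);  n_2 = (+0.0156, +0.9999)
edge 5: e_5 = (+1.83, -0.40);  n_5 = (-0.2135, -0.9769)
∠(n_2, n_5) = 168.56°
δ = |180° − 168.56°| = 11.44°
11.44° ≤ 2α = 53.13°  →  valid

δ = 11.44°, valid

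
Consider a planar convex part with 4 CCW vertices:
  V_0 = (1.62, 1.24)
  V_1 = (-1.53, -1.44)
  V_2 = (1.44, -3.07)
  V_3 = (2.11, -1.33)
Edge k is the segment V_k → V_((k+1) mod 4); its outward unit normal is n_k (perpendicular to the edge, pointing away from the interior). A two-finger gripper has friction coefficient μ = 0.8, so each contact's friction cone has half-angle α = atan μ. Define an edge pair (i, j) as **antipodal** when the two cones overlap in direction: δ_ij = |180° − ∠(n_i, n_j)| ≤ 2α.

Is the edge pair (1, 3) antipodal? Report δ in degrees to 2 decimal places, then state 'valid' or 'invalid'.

α = atan 0.8 = 38.66°;  2α = 77.32°
edge 1: e_1 = (+2.97, -1.63);  n_1 = (-0.4811, -0.8767)
edge 3: e_3 = (-0.49, +2.57);  n_3 = (+0.9823, +0.1873)
∠(n_1, n_3) = 129.55°
δ = |180° − 129.55°| = 50.45°
50.45° ≤ 2α = 77.32°  →  valid

δ = 50.45°, valid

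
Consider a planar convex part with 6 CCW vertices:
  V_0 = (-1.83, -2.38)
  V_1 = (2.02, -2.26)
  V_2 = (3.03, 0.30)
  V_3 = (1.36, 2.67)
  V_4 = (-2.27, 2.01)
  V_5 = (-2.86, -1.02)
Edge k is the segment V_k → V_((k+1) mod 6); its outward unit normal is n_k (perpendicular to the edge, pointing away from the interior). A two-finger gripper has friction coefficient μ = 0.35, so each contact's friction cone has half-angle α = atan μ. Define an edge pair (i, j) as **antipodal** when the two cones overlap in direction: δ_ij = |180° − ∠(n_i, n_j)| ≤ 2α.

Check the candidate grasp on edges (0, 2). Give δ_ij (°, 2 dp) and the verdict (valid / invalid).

α = atan 0.35 = 19.29°;  2α = 38.58°
edge 0: e_0 = (+3.85, +0.12);  n_0 = (+0.0312, -0.9995)
edge 2: e_2 = (-1.67, +2.37);  n_2 = (+0.8174, +0.5760)
∠(n_0, n_2) = 123.38°
δ = |180° − 123.38°| = 56.62°
56.62° > 2α = 38.58°  →  invalid

δ = 56.62°, invalid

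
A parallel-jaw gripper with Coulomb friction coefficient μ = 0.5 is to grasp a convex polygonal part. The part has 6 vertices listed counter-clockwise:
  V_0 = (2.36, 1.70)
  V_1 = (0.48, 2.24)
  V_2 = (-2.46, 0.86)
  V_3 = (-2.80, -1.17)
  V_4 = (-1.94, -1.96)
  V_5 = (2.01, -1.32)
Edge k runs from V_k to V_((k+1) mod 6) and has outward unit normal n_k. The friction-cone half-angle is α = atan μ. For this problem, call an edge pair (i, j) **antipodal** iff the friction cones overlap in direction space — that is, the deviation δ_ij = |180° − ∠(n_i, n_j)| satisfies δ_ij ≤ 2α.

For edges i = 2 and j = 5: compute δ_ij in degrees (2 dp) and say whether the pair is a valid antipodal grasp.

δ = 2.90°, valid

α = atan 0.5 = 26.57°;  2α = 53.13°
edge 2: e_2 = (-0.34, -2.03);  n_2 = (-0.9863, +0.1652)
edge 5: e_5 = (+0.35, +3.02);  n_5 = (+0.9934, -0.1151)
∠(n_2, n_5) = 177.10°
δ = |180° − 177.10°| = 2.90°
2.90° ≤ 2α = 53.13°  →  valid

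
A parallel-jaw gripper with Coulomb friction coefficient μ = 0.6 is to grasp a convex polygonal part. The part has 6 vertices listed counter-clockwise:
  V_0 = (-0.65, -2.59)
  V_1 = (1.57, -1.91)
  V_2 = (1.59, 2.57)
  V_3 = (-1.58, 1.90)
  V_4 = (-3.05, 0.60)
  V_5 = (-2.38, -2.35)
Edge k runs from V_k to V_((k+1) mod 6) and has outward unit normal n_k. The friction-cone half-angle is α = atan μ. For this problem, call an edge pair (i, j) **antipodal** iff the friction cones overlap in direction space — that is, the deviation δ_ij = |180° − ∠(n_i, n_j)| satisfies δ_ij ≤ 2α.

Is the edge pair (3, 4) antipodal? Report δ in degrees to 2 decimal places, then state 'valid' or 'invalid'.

δ = 118.69°, invalid

α = atan 0.6 = 30.96°;  2α = 61.93°
edge 3: e_3 = (-1.47, -1.30);  n_3 = (-0.6625, +0.7491)
edge 4: e_4 = (+0.67, -2.95);  n_4 = (-0.9752, -0.2215)
∠(n_3, n_4) = 61.31°
δ = |180° − 61.31°| = 118.69°
118.69° > 2α = 61.93°  →  invalid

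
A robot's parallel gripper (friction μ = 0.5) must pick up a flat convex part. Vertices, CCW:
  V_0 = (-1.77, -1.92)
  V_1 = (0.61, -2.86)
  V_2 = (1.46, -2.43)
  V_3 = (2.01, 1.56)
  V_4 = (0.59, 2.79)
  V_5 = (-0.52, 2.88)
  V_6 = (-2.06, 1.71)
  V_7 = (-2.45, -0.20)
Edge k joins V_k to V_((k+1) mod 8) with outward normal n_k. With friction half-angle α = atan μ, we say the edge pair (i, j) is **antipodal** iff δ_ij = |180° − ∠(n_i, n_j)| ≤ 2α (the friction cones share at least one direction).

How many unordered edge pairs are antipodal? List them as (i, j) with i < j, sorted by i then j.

count = 9; pairs: (0,3), (0,4), (1,4), (1,5), (1,6), (2,5), (2,6), (2,7), (3,7)

α = atan 0.5 = 26.57°;  2α = 53.13°
n_0 = (-0.3673, -0.9301)
n_1 = (+0.4514, -0.8923)
n_2 = (+0.9906, -0.1366)
n_3 = (+0.6547, +0.7559)
n_4 = (+0.0808, +0.9967)
n_5 = (-0.6050, +0.7963)
n_6 = (-0.9798, +0.2001)
n_7 = (-0.9300, -0.3677)
  (0,1): δ = 131.61°  ·
  (0,2): δ = 76.30°  ·
  (0,3): δ = 19.35°  ✓
  (0,4): δ = 16.92°  ✓
  (0,5): δ = 58.78°  ·
  (0,6): δ = 100.01°  ·
  (0,7): δ = 133.12°  ·
  (1,2): δ = 124.68°  ·
  (1,3): δ = 67.73°  ·
  (1,4): δ = 31.47°  ✓
  (1,5): δ = 10.39°  ✓
  (1,6): δ = 51.63°  ✓
  (1,7): δ = 84.74°  ·
  (2,3): δ = 123.05°  ·
  (2,4): δ = 86.79°  ·
  (2,5): δ = 44.93°  ✓
  (2,6): δ = 3.69°  ✓
  (2,7): δ = 29.42°  ✓
  (3,4): δ = 143.74°  ·
  (3,5): δ = 101.88°  ·
  (3,6): δ = 60.64°  ·
  (3,7): δ = 27.53°  ✓
  (4,5): δ = 138.14°  ·
  (4,6): δ = 96.91°  ·
  (4,7): δ = 63.79°  ·
  (5,6): δ = 138.77°  ·
  (5,7): δ = 105.65°  ·
  (6,7): δ = 146.89°  ·
antipodal pairs: 9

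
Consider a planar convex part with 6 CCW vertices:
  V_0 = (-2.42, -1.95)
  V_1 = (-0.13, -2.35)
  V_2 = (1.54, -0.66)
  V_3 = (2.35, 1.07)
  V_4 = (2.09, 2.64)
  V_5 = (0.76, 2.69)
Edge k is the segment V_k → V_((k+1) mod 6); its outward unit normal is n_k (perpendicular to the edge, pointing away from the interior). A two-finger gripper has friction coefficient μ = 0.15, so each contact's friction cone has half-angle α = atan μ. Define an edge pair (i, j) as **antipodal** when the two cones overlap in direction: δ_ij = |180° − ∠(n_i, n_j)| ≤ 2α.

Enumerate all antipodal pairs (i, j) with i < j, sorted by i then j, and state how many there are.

α = atan 0.15 = 8.53°;  2α = 17.06°
n_0 = (-0.1721, -0.9851)
n_1 = (+0.7113, -0.7029)
n_2 = (+0.9056, -0.4240)
n_3 = (+0.9866, +0.1634)
n_4 = (+0.0376, +0.9993)
n_5 = (-0.8249, +0.5653)
  (0,1): δ = 124.75°  ·
  (0,2): δ = 105.18°  ·
  (0,3): δ = 70.69°  ·
  (0,4): δ = 7.76°  ✓
  (0,5): δ = 65.48°  ·
  (1,2): δ = 160.43°  ·
  (1,3): δ = 125.94°  ·
  (1,4): δ = 47.49°  ·
  (1,5): δ = 10.23°  ✓
  (2,3): δ = 145.51°  ·
  (2,4): δ = 67.06°  ·
  (2,5): δ = 9.34°  ✓
  (3,4): δ = 101.56°  ·
  (3,5): δ = 43.83°  ·
  (4,5): δ = 122.27°  ·
antipodal pairs: 3

count = 3; pairs: (0,4), (1,5), (2,5)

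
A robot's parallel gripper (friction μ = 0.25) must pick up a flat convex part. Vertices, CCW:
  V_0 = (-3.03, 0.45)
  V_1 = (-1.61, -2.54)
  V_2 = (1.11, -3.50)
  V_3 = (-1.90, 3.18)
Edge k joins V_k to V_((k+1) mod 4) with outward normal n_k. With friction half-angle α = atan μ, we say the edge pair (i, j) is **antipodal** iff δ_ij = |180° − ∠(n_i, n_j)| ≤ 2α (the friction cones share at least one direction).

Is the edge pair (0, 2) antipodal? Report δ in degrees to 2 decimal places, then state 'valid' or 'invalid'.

δ = 1.15°, valid

α = atan 0.25 = 14.04°;  2α = 28.07°
edge 0: e_0 = (+1.42, -2.99);  n_0 = (-0.9033, -0.4290)
edge 2: e_2 = (-3.01, +6.68);  n_2 = (+0.9117, +0.4108)
∠(n_0, n_2) = 178.85°
δ = |180° − 178.85°| = 1.15°
1.15° ≤ 2α = 28.07°  →  valid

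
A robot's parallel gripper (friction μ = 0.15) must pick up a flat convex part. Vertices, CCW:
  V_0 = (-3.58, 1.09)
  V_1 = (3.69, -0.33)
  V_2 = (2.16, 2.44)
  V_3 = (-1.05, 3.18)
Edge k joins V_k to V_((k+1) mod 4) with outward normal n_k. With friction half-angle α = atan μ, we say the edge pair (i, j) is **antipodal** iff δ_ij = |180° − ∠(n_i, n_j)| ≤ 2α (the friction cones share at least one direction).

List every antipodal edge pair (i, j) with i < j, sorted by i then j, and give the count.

count = 1; pairs: (0,2)

α = atan 0.15 = 8.53°;  2α = 17.06°
n_0 = (-0.1917, -0.9815)
n_1 = (+0.8753, +0.4835)
n_2 = (+0.2246, +0.9744)
n_3 = (-0.6369, +0.7710)
  (0,1): δ = 50.03°  ·
  (0,2): δ = 1.93°  ✓
  (0,3): δ = 50.61°  ·
  (1,2): δ = 131.90°  ·
  (1,3): δ = 79.35°  ·
  (2,3): δ = 127.46°  ·
antipodal pairs: 1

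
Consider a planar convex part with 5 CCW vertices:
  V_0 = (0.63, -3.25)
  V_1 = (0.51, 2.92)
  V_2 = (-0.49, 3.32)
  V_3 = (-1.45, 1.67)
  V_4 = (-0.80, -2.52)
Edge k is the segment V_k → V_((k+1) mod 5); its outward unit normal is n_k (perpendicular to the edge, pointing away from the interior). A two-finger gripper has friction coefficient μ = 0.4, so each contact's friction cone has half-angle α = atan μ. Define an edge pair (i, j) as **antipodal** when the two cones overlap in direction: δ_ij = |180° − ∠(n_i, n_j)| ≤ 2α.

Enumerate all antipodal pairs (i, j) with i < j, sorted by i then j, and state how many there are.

α = atan 0.4 = 21.80°;  2α = 43.60°
n_0 = (+0.9998, +0.0194)
n_1 = (+0.3714, +0.9285)
n_2 = (-0.8643, +0.5029)
n_3 = (-0.9882, -0.1533)
n_4 = (-0.4547, -0.8907)
  (0,1): δ = 112.92°  ·
  (0,2): δ = 31.31°  ✓
  (0,3): δ = 7.70°  ✓
  (0,4): δ = 61.84°  ·
  (1,2): δ = 98.39°  ·
  (1,3): δ = 59.38°  ·
  (1,4): δ = 5.24°  ✓
  (2,3): δ = 140.99°  ·
  (2,4): δ = 86.85°  ·
  (3,4): δ = 125.86°  ·
antipodal pairs: 3

count = 3; pairs: (0,2), (0,3), (1,4)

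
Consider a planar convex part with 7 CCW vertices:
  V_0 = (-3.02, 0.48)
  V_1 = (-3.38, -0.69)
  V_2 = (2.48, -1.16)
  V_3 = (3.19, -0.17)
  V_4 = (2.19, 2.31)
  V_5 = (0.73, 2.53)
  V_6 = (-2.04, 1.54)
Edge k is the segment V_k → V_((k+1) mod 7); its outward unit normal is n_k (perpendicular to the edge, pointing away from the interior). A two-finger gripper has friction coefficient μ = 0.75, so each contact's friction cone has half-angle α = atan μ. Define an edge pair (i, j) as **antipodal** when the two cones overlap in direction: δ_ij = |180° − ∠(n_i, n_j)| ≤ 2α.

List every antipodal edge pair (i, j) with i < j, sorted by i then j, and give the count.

count = 10; pairs: (0,2), (0,3), (1,3), (1,4), (1,5), (1,6), (2,4), (2,5), (2,6), (3,6)

α = atan 0.75 = 36.87°;  2α = 73.74°
n_0 = (-0.9558, +0.2941)
n_1 = (-0.0799, -0.9968)
n_2 = (+0.8126, -0.5828)
n_3 = (+0.9274, +0.3740)
n_4 = (+0.1490, +0.9888)
n_5 = (-0.3366, +0.9417)
n_6 = (-0.7343, +0.6789)
  (0,1): δ = 77.48°  ·
  (0,2): δ = 18.54°  ✓
  (0,3): δ = 39.06°  ✓
  (0,4): δ = 98.53°  ·
  (0,5): δ = 126.77°  ·
  (0,6): δ = 154.35°  ·
  (1,2): δ = 121.06°  ·
  (1,3): δ = 63.45°  ✓
  (1,4): δ = 3.98°  ✓
  (1,5): δ = 24.25°  ✓
  (1,6): δ = 51.83°  ✓
  (2,3): δ = 122.39°  ·
  (2,4): δ = 62.92°  ✓
  (2,5): δ = 34.69°  ✓
  (2,6): δ = 7.11°  ✓
  (3,4): δ = 120.53°  ·
  (3,5): δ = 92.29°  ·
  (3,6): δ = 64.71°  ✓
  (4,5): δ = 151.76°  ·
  (4,6): δ = 124.19°  ·
  (5,6): δ = 152.42°  ·
antipodal pairs: 10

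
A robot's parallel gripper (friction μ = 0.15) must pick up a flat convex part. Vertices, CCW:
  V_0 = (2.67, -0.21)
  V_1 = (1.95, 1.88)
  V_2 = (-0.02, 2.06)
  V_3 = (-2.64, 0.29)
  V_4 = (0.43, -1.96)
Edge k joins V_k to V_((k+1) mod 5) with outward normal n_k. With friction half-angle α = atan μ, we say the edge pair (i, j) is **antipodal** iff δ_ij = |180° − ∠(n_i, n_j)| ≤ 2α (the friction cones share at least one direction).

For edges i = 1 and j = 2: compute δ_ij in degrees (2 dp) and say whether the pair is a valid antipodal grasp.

δ = 140.74°, invalid

α = atan 0.15 = 8.53°;  2α = 17.06°
edge 1: e_1 = (-1.97, +0.18);  n_1 = (+0.0910, +0.9959)
edge 2: e_2 = (-2.62, -1.77);  n_2 = (-0.5598, +0.8286)
∠(n_1, n_2) = 39.26°
δ = |180° − 39.26°| = 140.74°
140.74° > 2α = 17.06°  →  invalid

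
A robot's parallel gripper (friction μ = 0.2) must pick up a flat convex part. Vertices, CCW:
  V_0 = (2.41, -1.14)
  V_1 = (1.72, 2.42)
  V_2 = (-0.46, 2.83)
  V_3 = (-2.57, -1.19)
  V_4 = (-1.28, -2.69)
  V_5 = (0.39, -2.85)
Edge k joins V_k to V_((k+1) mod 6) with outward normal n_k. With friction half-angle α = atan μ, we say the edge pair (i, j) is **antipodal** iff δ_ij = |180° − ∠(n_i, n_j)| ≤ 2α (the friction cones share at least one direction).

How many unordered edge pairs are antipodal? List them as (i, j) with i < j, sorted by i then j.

α = atan 0.2 = 11.31°;  2α = 22.62°
n_0 = (+0.9817, +0.1903)
n_1 = (+0.1848, +0.9828)
n_2 = (-0.8854, +0.4647)
n_3 = (-0.7582, -0.6520)
n_4 = (-0.0954, -0.9954)
n_5 = (+0.6461, -0.7632)
  (0,1): δ = 111.62°  ·
  (0,2): δ = 38.66°  ·
  (0,3): δ = 29.73°  ·
  (0,4): δ = 73.56°  ·
  (0,5): δ = 119.28°  ·
  (1,2): δ = 107.04°  ·
  (1,3): δ = 38.65°  ·
  (1,4): δ = 5.18°  ✓
  (1,5): δ = 50.90°  ·
  (2,3): δ = 111.61°  ·
  (2,4): δ = 67.78°  ·
  (2,5): δ = 22.06°  ✓
  (3,4): δ = 136.17°  ·
  (3,5): δ = 90.45°  ·
  (4,5): δ = 134.28°  ·
antipodal pairs: 2

count = 2; pairs: (1,4), (2,5)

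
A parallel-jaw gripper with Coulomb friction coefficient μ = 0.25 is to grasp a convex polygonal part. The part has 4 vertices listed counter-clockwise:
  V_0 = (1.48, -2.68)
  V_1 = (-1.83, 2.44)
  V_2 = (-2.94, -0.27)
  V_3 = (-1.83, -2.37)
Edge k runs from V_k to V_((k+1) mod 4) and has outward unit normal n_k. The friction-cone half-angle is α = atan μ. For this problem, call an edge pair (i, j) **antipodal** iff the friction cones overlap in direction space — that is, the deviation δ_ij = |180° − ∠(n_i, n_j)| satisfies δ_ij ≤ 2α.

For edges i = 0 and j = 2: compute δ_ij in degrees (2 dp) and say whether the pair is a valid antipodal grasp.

α = atan 0.25 = 14.04°;  2α = 28.07°
edge 0: e_0 = (-3.31, +5.12);  n_0 = (+0.8398, +0.5429)
edge 2: e_2 = (+1.11, -2.10);  n_2 = (-0.8841, -0.4673)
∠(n_0, n_2) = 174.98°
δ = |180° − 174.98°| = 5.02°
5.02° ≤ 2α = 28.07°  →  valid

δ = 5.02°, valid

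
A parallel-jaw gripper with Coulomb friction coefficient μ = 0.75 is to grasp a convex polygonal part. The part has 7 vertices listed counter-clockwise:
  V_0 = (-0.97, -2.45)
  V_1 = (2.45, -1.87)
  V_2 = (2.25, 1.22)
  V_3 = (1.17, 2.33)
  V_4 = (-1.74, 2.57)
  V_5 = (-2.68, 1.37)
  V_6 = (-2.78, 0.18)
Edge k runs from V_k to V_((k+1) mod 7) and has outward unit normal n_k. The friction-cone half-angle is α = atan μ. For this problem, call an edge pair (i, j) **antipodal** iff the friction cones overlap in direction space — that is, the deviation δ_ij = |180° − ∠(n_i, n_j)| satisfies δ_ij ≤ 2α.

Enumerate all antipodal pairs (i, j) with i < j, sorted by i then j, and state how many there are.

α = atan 0.75 = 36.87°;  2α = 73.74°
n_0 = (+0.1672, -0.9859)
n_1 = (+0.9979, +0.0646)
n_2 = (+0.7167, +0.6974)
n_3 = (+0.0822, +0.9966)
n_4 = (-0.7872, +0.6167)
n_5 = (-0.9965, +0.0837)
n_6 = (-0.8238, -0.5669)
  (0,1): δ = 95.92°  ·
  (0,2): δ = 55.41°  ✓
  (0,3): δ = 14.34°  ✓
  (0,4): δ = 42.30°  ✓
  (0,5): δ = 75.57°  ·
  (0,6): δ = 114.91°  ·
  (1,2): δ = 139.49°  ·
  (1,3): δ = 98.42°  ·
  (1,4): δ = 41.78°  ✓
  (1,5): δ = 8.51°  ✓
  (1,6): δ = 30.83°  ✓
  (2,3): δ = 138.93°  ·
  (2,4): δ = 82.29°  ·
  (2,5): δ = 49.02°  ✓
  (2,6): δ = 9.68°  ✓
  (3,4): δ = 123.36°  ·
  (3,5): δ = 90.09°  ·
  (3,6): δ = 50.75°  ✓
  (4,5): δ = 146.73°  ·
  (4,6): δ = 107.39°  ·
  (5,6): δ = 140.66°  ·
antipodal pairs: 9

count = 9; pairs: (0,2), (0,3), (0,4), (1,4), (1,5), (1,6), (2,5), (2,6), (3,6)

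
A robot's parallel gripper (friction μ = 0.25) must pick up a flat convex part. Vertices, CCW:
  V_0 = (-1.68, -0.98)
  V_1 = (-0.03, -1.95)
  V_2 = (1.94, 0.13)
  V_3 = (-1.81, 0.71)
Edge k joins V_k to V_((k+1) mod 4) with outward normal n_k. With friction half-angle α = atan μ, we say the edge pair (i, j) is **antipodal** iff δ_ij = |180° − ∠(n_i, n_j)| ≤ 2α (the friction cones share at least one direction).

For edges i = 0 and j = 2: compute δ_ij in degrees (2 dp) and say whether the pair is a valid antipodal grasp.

δ = 21.66°, valid

α = atan 0.25 = 14.04°;  2α = 28.07°
edge 0: e_0 = (+1.65, -0.97);  n_0 = (-0.5068, -0.8621)
edge 2: e_2 = (-3.75, +0.58);  n_2 = (+0.1528, +0.9882)
∠(n_0, n_2) = 158.34°
δ = |180° − 158.34°| = 21.66°
21.66° ≤ 2α = 28.07°  →  valid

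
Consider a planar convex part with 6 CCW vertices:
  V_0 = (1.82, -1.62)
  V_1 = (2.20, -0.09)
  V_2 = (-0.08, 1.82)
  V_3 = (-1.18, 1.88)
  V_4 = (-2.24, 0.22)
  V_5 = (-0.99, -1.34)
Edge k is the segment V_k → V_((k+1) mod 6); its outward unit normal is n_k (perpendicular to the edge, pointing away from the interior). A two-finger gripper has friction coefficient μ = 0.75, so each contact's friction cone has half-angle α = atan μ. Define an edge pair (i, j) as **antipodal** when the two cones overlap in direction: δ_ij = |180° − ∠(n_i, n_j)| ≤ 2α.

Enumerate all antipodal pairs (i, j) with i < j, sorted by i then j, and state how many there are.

count = 7; pairs: (0,3), (0,4), (1,4), (1,5), (2,4), (2,5), (3,5)

α = atan 0.75 = 36.87°;  2α = 73.74°
n_0 = (+0.9705, -0.2410)
n_1 = (+0.6422, +0.7666)
n_2 = (+0.0545, +0.9985)
n_3 = (-0.8428, +0.5382)
n_4 = (-0.7804, -0.6253)
n_5 = (-0.0992, -0.9951)
  (0,1): δ = 116.01°  ·
  (0,2): δ = 79.17°  ·
  (0,3): δ = 18.61°  ✓
  (0,4): δ = 52.65°  ✓
  (0,5): δ = 98.26°  ·
  (1,2): δ = 143.17°  ·
  (1,3): δ = 82.61°  ·
  (1,4): δ = 11.34°  ✓
  (1,5): δ = 34.26°  ✓
  (2,3): δ = 119.44°  ·
  (2,4): δ = 48.17°  ✓
  (2,5): δ = 2.57°  ✓
  (3,4): δ = 108.73°  ·
  (3,5): δ = 63.13°  ✓
  (4,5): δ = 134.39°  ·
antipodal pairs: 7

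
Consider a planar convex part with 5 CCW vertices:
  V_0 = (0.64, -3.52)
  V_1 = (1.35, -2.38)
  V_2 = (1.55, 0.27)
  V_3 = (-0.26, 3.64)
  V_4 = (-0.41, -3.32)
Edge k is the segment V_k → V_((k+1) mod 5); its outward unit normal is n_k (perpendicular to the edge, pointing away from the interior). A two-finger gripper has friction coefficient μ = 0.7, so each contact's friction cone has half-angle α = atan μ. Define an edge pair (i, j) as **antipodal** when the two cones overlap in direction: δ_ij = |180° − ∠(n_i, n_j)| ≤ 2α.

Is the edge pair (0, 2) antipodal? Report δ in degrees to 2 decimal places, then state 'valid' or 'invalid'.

δ = 119.85°, invalid

α = atan 0.7 = 34.99°;  2α = 69.98°
edge 0: e_0 = (+0.71, +1.14);  n_0 = (+0.8488, -0.5287)
edge 2: e_2 = (-1.81, +3.37);  n_2 = (+0.8810, +0.4732)
∠(n_0, n_2) = 60.15°
δ = |180° − 60.15°| = 119.85°
119.85° > 2α = 69.98°  →  invalid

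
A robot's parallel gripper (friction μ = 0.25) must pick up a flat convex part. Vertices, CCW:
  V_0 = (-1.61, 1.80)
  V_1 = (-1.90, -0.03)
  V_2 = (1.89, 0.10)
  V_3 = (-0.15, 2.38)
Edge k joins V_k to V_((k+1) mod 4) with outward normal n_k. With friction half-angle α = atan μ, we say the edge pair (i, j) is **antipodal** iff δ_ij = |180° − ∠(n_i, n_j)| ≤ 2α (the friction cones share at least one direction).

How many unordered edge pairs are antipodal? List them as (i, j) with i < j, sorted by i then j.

α = atan 0.25 = 14.04°;  2α = 28.07°
n_0 = (-0.9877, +0.1565)
n_1 = (+0.0343, -0.9994)
n_2 = (+0.7452, +0.6668)
n_3 = (-0.3692, +0.9294)
  (0,1): δ = 79.03°  ·
  (0,2): δ = 50.82°  ·
  (0,3): δ = 120.67°  ·
  (1,2): δ = 50.14°  ·
  (1,3): δ = 19.70°  ✓
  (2,3): δ = 110.15°  ·
antipodal pairs: 1

count = 1; pairs: (1,3)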